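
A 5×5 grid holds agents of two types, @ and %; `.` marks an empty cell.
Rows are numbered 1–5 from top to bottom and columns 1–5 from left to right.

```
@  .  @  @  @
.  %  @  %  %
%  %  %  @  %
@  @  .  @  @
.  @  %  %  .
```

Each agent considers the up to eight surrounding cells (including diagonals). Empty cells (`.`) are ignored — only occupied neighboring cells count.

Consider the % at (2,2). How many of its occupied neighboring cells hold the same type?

Occupied neighbors of (2,2): (1,1)=@, (1,3)=@, (2,3)=@, (3,1)=%, (3,2)=%, (3,3)=%.
Same type (%): 3 of 6.

3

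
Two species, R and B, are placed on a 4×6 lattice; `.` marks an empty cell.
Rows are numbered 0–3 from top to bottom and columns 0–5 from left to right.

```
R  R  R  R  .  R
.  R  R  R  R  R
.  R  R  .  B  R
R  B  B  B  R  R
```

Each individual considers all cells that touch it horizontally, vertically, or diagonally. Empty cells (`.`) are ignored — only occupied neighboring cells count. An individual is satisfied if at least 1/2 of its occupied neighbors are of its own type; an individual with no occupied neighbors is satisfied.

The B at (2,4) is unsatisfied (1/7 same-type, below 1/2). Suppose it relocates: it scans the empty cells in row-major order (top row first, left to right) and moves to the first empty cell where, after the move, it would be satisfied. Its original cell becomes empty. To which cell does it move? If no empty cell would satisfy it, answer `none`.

Vacating (2,4). Empty cells in order:
  (0,4): 0/5 same-type → still unsatisfied.
  (1,0): 0/4 same-type → still unsatisfied.
  (2,0): 1/4 same-type → still unsatisfied.
  (2,3): 2/7 same-type → still unsatisfied.

none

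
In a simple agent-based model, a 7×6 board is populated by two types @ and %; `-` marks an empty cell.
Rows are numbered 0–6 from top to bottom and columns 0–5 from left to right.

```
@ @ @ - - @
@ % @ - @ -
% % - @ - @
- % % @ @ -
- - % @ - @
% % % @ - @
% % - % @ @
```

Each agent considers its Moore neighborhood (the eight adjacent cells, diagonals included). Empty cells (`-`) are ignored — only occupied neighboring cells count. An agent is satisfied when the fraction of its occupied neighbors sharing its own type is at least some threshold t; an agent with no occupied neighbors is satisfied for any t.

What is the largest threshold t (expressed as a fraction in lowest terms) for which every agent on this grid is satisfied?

Row 0: (0,0)@ 2/3 · (0,1)@ 4/5 · (0,2)@ 2/3 · (0,5)@ 1/1
Row 1: (1,0)@ 2/5 · (1,1)% 2/7 · (1,2)@ 3/5 · (1,4)@ 3/3
Row 2: (2,0)% 3/4 · (2,1)% 4/6 · (2,3)@ 4/5 · (2,5)@ 2/2
Row 3: (3,1)% 4/4 · (3,2)% 3/6 · (3,3)@ 3/5 · (3,4)@ 5/5
Row 4: (4,2)% 4/7 · (4,3)@ 3/6 · (4,5)@ 2/2
Row 5: (5,0)% 3/3 · (5,1)% 5/5 · (5,2)% 4/6 · (5,3)@ 2/5 · (5,5)@ 3/3
Row 6: (6,0)% 3/3 · (6,1)% 4/4 · (6,3)% 1/3 · (6,4)@ 3/4 · (6,5)@ 2/2
The smallest same-type fraction is 2/7 at (1,1), which reduces to 2/7. Any threshold above that leaves this agent unsatisfied.

2/7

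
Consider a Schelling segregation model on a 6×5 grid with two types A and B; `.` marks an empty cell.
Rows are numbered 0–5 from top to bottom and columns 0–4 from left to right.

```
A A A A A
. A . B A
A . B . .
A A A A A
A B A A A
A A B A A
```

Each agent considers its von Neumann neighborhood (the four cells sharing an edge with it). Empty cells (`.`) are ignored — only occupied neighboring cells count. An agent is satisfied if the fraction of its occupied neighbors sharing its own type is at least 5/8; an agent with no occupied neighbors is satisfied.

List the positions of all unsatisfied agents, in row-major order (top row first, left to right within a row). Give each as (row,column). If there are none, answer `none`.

Row 0: (0,0)A 1/1 satisfied · (0,1)A 3/3 satisfied · (0,2)A 2/2 satisfied · (0,3)A 2/3 satisfied · (0,4)A 2/2 satisfied
Row 1: (1,1)A 1/1 satisfied · (1,3)B 0/2 not · (1,4)A 1/2 not
Row 2: (2,0)A 1/1 satisfied · (2,2)B 0/1 not
Row 3: (3,0)A 3/3 satisfied · (3,1)A 2/3 satisfied · (3,2)A 3/4 satisfied · (3,3)A 3/3 satisfied · (3,4)A 2/2 satisfied
Row 4: (4,0)A 2/3 satisfied · (4,1)B 0/4 not · (4,2)A 2/4 not · (4,3)A 4/4 satisfied · (4,4)A 3/3 satisfied
Row 5: (5,0)A 2/2 satisfied · (5,1)A 1/3 not · (5,2)B 0/3 not · (5,3)A 2/3 satisfied · (5,4)A 2/2 satisfied

(1,3), (1,4), (2,2), (4,1), (4,2), (5,1), (5,2)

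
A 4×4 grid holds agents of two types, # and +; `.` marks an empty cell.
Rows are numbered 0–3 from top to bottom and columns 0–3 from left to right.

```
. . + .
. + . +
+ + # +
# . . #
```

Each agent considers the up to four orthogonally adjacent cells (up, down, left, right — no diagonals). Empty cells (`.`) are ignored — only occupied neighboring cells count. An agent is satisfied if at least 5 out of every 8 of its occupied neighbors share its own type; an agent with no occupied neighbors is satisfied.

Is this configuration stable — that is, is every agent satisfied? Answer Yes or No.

No

Row 0: (0,2)+ 0/0 ✓
Row 1: (1,1)+ 1/1 ✓ · (1,3)+ 1/1 ✓
Row 2: (2,0)+ 1/2 ✗ · (2,1)+ 2/3 ✓ · (2,2)# 0/2 ✗ · (2,3)+ 1/3 ✗
Row 3: (3,0)# 0/1 ✗ · (3,3)# 0/1 ✗
For instance (2,0) has only 1/2 same-type neighbors, below 5/8.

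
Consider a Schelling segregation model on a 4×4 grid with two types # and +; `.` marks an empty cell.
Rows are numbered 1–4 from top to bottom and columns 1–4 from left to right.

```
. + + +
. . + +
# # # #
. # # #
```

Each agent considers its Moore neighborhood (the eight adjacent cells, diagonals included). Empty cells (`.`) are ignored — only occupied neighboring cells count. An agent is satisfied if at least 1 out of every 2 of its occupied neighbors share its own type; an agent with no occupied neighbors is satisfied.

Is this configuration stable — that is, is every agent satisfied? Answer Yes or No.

Row 1: (1,2)+ 2/2 satisfied · (1,3)+ 4/4 satisfied · (1,4)+ 3/3 satisfied
Row 2: (2,3)+ 4/7 satisfied · (2,4)+ 3/5 satisfied
Row 3: (3,1)# 2/2 satisfied · (3,2)# 4/5 satisfied · (3,3)# 5/7 satisfied · (3,4)# 3/5 satisfied
Row 4: (4,2)# 4/4 satisfied · (4,3)# 5/5 satisfied · (4,4)# 3/3 satisfied
All meet the threshold, so the configuration is stable.

Yes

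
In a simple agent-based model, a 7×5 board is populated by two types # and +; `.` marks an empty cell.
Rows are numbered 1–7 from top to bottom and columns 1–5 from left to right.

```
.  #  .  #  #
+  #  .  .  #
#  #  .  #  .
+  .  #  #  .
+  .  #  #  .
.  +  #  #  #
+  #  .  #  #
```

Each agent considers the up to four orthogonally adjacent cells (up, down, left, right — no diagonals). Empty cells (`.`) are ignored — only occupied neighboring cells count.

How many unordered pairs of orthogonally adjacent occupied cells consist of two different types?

6

Scan each occupied cell's neighbors to the right and below so each pair is counted once.
Row 1: #(1,2)–#(2,2)= #(1,4)–#(1,5)= #(1,5)–#(2,5)=  → 0/3 unlike.
Row 2: +(2,1)–#(2,2)≠ +(2,1)–#(3,1)≠ #(2,2)–#(3,2)=  → 2/3 unlike.
Row 3: #(3,1)–#(3,2)= #(3,1)–+(4,1)≠ #(3,4)–#(4,4)=  → 1/3 unlike.
Row 4: +(4,1)–+(5,1)= #(4,3)–#(4,4)= #(4,3)–#(5,3)= #(4,4)–#(5,4)=  → 0/4 unlike.
Row 5: #(5,3)–#(5,4)= #(5,3)–#(6,3)= #(5,4)–#(6,4)=  → 0/3 unlike.
Row 6: +(6,2)–#(6,3)≠ +(6,2)–#(7,2)≠ #(6,3)–#(6,4)= #(6,4)–#(6,5)= #(6,4)–#(7,4)= #(6,5)–#(7,5)=  → 2/6 unlike.
Row 7: +(7,1)–#(7,2)≠ #(7,4)–#(7,5)=  → 1/2 unlike.
Total adjacent occupied pairs: 24; unlike-type pairs: 6.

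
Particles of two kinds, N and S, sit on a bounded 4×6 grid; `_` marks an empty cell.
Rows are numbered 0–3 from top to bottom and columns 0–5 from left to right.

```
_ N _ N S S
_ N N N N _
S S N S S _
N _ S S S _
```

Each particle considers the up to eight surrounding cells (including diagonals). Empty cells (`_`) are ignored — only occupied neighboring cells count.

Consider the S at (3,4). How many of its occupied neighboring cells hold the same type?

3

Occupied neighbors of (3,4): (2,3)=S, (2,4)=S, (3,3)=S.
Same type (S): 3 of 3.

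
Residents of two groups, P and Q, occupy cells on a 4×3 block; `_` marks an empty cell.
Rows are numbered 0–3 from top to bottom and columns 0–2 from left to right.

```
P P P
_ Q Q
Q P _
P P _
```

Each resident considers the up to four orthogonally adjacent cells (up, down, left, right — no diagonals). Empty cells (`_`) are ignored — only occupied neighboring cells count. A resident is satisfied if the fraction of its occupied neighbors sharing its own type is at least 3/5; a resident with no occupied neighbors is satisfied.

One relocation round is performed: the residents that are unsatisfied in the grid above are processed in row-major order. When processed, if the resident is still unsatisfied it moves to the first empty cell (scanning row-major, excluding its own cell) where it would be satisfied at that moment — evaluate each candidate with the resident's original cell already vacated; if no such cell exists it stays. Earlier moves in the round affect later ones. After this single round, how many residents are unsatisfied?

5

Initially unsatisfied (in order): (0,2), (1,1), (1,2), (2,0), (2,1), (3,0).
  (0,2) → (3,2).
  (1,1): no empty cell satisfies it; stays.
  (1,2): now satisfied by earlier moves; stays.
  (2,0): no empty cell satisfies it; stays.
  (2,1): no empty cell satisfies it; stays.
  (3,0) → (2,2).
Resulting grid:
P P _
_ Q Q
Q P P
_ P P
Unsatisfied now: (0,1), (1,1), (1,2), (2,0), (2,1).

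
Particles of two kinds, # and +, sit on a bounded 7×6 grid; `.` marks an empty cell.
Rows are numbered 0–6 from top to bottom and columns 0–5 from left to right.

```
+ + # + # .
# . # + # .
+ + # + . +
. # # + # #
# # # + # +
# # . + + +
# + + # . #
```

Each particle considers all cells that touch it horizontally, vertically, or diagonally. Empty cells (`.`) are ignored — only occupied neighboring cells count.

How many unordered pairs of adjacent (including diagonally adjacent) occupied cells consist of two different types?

53

Scan each occupied cell's neighbors to the right and below (and the two forward diagonals) so each pair is counted once.
Row 0: +(0,0)–+(0,1)= +(0,0)–#(1,0)≠ +(0,1)–#(0,2)≠ +(0,1)–#(1,2)≠ +(0,1)–#(1,0)≠ #(0,2)–+(0,3)≠ #(0,2)–#(1,2)= #(0,2)–+(1,3)≠ +(0,3)–#(0,4)≠ +(0,3)–+(1,3)= +(0,3)–#(1,4)≠ +(0,3)–#(1,2)≠ #(0,4)–#(1,4)= #(0,4)–+(1,3)≠  → 10/14 unlike.
Row 1: #(1,0)–+(2,0)≠ #(1,0)–+(2,1)≠ #(1,2)–+(1,3)≠ #(1,2)–#(2,2)= #(1,2)–+(2,3)≠ #(1,2)–+(2,1)≠ +(1,3)–#(1,4)≠ +(1,3)–+(2,3)= +(1,3)–#(2,2)≠ #(1,4)–+(2,5)≠ #(1,4)–+(2,3)≠  → 9/11 unlike.
Row 2: +(2,0)–+(2,1)= +(2,0)–#(3,1)≠ +(2,1)–#(2,2)≠ +(2,1)–#(3,1)≠ +(2,1)–#(3,2)≠ #(2,2)–+(2,3)≠ #(2,2)–#(3,2)= #(2,2)–+(3,3)≠ #(2,2)–#(3,1)= +(2,3)–+(3,3)= +(2,3)–#(3,4)≠ +(2,3)–#(3,2)≠ +(2,5)–#(3,5)≠ +(2,5)–#(3,4)≠  → 10/14 unlike.
Row 3: #(3,1)–#(3,2)= #(3,1)–#(4,1)= #(3,1)–#(4,2)= #(3,1)–#(4,0)= #(3,2)–+(3,3)≠ #(3,2)–#(4,2)= #(3,2)–+(4,3)≠ #(3,2)–#(4,1)= +(3,3)–#(3,4)≠ +(3,3)–+(4,3)= +(3,3)–#(4,4)≠ +(3,3)–#(4,2)≠ #(3,4)–#(3,5)= #(3,4)–#(4,4)= #(3,4)–+(4,5)≠ #(3,4)–+(4,3)≠ #(3,5)–+(4,5)≠ #(3,5)–#(4,4)=  → 8/18 unlike.
Row 4: #(4,0)–#(4,1)= #(4,0)–#(5,0)= #(4,0)–#(5,1)= #(4,1)–#(4,2)= #(4,1)–#(5,1)= #(4,1)–#(5,0)= #(4,2)–+(4,3)≠ #(4,2)–+(5,3)≠ #(4,2)–#(5,1)= +(4,3)–#(4,4)≠ +(4,3)–+(5,3)= +(4,3)–+(5,4)= #(4,4)–+(4,5)≠ #(4,4)–+(5,4)≠ #(4,4)–+(5,5)≠ #(4,4)–+(5,3)≠ +(4,5)–+(5,5)= +(4,5)–+(5,4)=  → 7/18 unlike.
Row 5: #(5,0)–#(5,1)= #(5,0)–#(6,0)= #(5,0)–+(6,1)≠ #(5,1)–+(6,1)≠ #(5,1)–+(6,2)≠ #(5,1)–#(6,0)= +(5,3)–+(5,4)= +(5,3)–#(6,3)≠ +(5,3)–+(6,2)= +(5,4)–+(5,5)= +(5,4)–#(6,5)≠ +(5,4)–#(6,3)≠ +(5,5)–#(6,5)≠  → 7/13 unlike.
Row 6: #(6,0)–+(6,1)≠ +(6,1)–+(6,2)= +(6,2)–#(6,3)≠  → 2/3 unlike.
Total adjacent occupied pairs: 91; unlike-type pairs: 53.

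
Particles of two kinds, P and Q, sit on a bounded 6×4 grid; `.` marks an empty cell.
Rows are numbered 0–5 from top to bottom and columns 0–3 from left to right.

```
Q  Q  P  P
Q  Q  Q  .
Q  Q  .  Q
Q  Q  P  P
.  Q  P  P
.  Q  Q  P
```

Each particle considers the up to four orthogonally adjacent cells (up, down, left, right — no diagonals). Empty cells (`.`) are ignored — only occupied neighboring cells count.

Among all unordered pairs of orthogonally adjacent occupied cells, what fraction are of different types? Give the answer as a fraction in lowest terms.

Scan each occupied cell's neighbors to the right and below so each pair is counted once.
Row 0: Q(0,0)–Q(0,1)= Q(0,0)–Q(1,0)= Q(0,1)–P(0,2)≠ Q(0,1)–Q(1,1)= P(0,2)–P(0,3)= P(0,2)–Q(1,2)≠  → 2/6 unlike.
Row 1: Q(1,0)–Q(1,1)= Q(1,0)–Q(2,0)= Q(1,1)–Q(1,2)= Q(1,1)–Q(2,1)=  → 0/4 unlike.
Row 2: Q(2,0)–Q(2,1)= Q(2,0)–Q(3,0)= Q(2,1)–Q(3,1)= Q(2,3)–P(3,3)≠  → 1/4 unlike.
Row 3: Q(3,0)–Q(3,1)= Q(3,1)–P(3,2)≠ Q(3,1)–Q(4,1)= P(3,2)–P(3,3)= P(3,2)–P(4,2)= P(3,3)–P(4,3)=  → 1/6 unlike.
Row 4: Q(4,1)–P(4,2)≠ Q(4,1)–Q(5,1)= P(4,2)–P(4,3)= P(4,2)–Q(5,2)≠ P(4,3)–P(5,3)=  → 2/5 unlike.
Row 5: Q(5,1)–Q(5,2)= Q(5,2)–P(5,3)≠  → 1/2 unlike.
Total adjacent occupied pairs: 27; unlike-type pairs: 7.
7/27 is already in lowest terms.

7/27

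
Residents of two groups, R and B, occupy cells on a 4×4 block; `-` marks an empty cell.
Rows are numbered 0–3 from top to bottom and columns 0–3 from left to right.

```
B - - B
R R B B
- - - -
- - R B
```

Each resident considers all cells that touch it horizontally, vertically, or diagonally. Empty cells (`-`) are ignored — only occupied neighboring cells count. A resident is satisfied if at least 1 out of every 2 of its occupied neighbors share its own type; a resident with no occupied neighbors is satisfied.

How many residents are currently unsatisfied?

4

(0,0)B 0/2 ✗
(0,3)B 2/2 ✓
(1,0)R 1/2 ✓
(1,1)R 1/3 ✗
(1,2)B 2/3 ✓
(1,3)B 2/2 ✓
(3,2)R 0/1 ✗
(3,3)B 0/1 ✗
Unsatisfied: (0,0), (1,1), (3,2), (3,3) — 4 in total.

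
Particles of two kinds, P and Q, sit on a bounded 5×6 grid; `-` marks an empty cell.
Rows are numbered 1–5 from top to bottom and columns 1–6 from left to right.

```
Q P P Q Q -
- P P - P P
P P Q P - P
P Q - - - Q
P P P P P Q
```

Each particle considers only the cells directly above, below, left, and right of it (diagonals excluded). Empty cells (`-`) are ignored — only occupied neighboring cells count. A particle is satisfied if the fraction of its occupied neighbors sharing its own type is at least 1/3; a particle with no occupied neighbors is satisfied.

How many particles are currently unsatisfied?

4

(1,1)Q 0/1 not
(1,2)P 2/3 satisfied
(1,3)P 2/3 satisfied
(1,4)Q 1/2 satisfied
(1,5)Q 1/2 satisfied
(2,2)P 3/3 satisfied
(2,3)P 2/3 satisfied
(2,5)P 1/2 satisfied
(2,6)P 2/2 satisfied
(3,1)P 2/2 satisfied
(3,2)P 2/4 satisfied
(3,3)Q 0/3 not
(3,4)P 0/1 not
(3,6)P 1/2 satisfied
(4,1)P 2/3 satisfied
(4,2)Q 0/3 not
(4,6)Q 1/2 satisfied
(5,1)P 2/2 satisfied
(5,2)P 2/3 satisfied
(5,3)P 2/2 satisfied
(5,4)P 2/2 satisfied
(5,5)P 1/2 satisfied
(5,6)Q 1/2 satisfied
Unsatisfied: (1,1), (3,3), (3,4), (4,2) — 4 in total.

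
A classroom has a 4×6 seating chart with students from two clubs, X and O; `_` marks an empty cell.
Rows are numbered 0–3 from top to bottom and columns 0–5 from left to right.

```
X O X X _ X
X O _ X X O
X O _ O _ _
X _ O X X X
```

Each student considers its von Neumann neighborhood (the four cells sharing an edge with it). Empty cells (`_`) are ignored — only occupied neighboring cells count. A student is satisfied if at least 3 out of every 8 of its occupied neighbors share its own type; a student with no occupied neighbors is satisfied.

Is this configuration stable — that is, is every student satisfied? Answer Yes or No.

No

(0,0)X 1/2 ok
(0,1)O 1/3 unhappy
(0,2)X 1/2 ok
(0,3)X 2/2 ok
(0,5)X 0/1 unhappy
(1,0)X 2/3 ok
(1,1)O 2/3 ok
(1,3)X 2/3 ok
(1,4)X 1/2 ok
(1,5)O 0/2 unhappy
(2,0)X 2/3 ok
(2,1)O 1/2 ok
(2,3)O 0/2 unhappy
(3,0)X 1/1 ok
(3,2)O 0/1 unhappy
(3,3)X 1/3 unhappy
(3,4)X 2/2 ok
(3,5)X 1/1 ok
For instance (0,1) has only 1/3 same-type neighbors, below 3/8.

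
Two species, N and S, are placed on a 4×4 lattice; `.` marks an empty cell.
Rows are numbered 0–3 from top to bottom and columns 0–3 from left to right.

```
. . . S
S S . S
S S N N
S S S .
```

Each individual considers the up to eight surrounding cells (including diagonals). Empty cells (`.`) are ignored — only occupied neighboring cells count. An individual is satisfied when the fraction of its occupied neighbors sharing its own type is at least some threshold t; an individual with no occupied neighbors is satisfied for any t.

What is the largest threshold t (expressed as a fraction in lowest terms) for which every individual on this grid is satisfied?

1/6

Row 0: (0,3)S 1/1
Row 1: (1,0)S 3/3 · (1,1)S 3/4 · (1,3)S 1/3
Row 2: (2,0)S 5/5 · (2,1)S 6/7 · (2,2)N 1/6 · (2,3)N 1/3
Row 3: (3,0)S 3/3 · (3,1)S 4/5 · (3,2)S 2/4
The smallest same-type fraction is 1/6 at (2,2), which reduces to 1/6. Any threshold above that leaves this individual unsatisfied.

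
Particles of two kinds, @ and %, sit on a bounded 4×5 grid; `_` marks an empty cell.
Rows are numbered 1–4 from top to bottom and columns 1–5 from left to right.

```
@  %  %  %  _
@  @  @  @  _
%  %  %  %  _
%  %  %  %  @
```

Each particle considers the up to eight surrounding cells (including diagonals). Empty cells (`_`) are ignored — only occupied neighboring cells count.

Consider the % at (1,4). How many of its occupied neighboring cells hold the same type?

Occupied neighbors of (1,4): (1,3)=%, (2,3)=@, (2,4)=@.
Same type (%): 1 of 3.

1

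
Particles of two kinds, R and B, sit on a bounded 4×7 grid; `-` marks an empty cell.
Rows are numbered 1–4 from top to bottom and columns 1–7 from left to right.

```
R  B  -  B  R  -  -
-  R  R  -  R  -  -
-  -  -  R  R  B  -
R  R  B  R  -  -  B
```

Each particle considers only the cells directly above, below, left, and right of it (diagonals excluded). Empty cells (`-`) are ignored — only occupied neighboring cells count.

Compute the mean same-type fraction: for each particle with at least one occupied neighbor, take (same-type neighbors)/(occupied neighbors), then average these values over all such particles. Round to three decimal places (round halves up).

0.476

(1,1)R 0/1
(1,2)B 0/2
(1,4)B 0/1
(1,5)R 1/2
(2,2)R 1/2
(2,3)R 1/1
(2,5)R 2/2
(3,4)R 2/2
(3,5)R 2/3
(3,6)B 0/1
(4,1)R 1/1
(4,2)R 1/2
(4,3)B 0/2
(4,4)R 1/2
(4,7)B — no occupied neighbors
Sum over 14 particles: 0/1 + 0/2 + 0/1 + 1/2 + 1/2 + 1/1 + 2/2 + 2/2 + 2/3 + 0/1 + 1/1 + 1/2 + 0/2 + 1/2 = 20/3; mean = 20/3 ÷ 14 = 10/21 = 0.476190… → 0.476.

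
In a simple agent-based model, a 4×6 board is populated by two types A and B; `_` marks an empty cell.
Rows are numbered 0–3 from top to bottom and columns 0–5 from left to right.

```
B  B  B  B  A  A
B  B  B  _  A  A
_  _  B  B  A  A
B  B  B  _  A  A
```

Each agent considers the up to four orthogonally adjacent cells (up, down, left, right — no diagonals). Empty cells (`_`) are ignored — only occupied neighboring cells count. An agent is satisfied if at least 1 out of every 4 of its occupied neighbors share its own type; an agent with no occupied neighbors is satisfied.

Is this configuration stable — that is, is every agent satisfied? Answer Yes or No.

Row 0: (0,0)B 2/2 ok · (0,1)B 3/3 ok · (0,2)B 3/3 ok · (0,3)B 1/2 ok · (0,4)A 2/3 ok · (0,5)A 2/2 ok
Row 1: (1,0)B 2/2 ok · (1,1)B 3/3 ok · (1,2)B 3/3 ok · (1,4)A 3/3 ok · (1,5)A 3/3 ok
Row 2: (2,2)B 3/3 ok · (2,3)B 1/2 ok · (2,4)A 3/4 ok · (2,5)A 3/3 ok
Row 3: (3,0)B 1/1 ok · (3,1)B 2/2 ok · (3,2)B 2/2 ok · (3,4)A 2/2 ok · (3,5)A 2/2 ok
All meet the threshold, so the configuration is stable.

Yes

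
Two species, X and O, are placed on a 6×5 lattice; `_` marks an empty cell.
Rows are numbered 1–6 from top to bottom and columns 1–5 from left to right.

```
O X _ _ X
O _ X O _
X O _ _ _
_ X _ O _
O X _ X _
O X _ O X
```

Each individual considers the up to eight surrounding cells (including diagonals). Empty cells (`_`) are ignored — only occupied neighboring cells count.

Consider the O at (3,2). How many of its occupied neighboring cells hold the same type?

Occupied neighbors of (3,2): (2,1)=O, (2,3)=X, (3,1)=X, (4,2)=X.
Same type (O): 1 of 4.

1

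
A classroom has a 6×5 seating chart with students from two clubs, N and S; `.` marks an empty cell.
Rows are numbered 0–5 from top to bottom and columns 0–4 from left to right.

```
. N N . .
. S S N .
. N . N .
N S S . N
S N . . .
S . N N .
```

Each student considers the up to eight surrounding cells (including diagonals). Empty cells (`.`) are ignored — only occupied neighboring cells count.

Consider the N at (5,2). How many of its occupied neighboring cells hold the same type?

Occupied neighbors of (5,2): (4,1)=N, (5,3)=N.
Same type (N): 2 of 2.

2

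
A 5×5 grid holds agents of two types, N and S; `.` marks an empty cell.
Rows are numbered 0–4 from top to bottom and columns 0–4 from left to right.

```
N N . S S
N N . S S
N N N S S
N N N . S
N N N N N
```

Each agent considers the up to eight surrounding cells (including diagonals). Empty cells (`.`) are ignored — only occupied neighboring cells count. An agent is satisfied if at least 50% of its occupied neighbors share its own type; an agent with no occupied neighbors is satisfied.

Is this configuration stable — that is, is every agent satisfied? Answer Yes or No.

(0,0)N 3/3 satisfied
(0,1)N 3/3 satisfied
(0,3)S 3/3 satisfied
(0,4)S 3/3 satisfied
(1,0)N 5/5 satisfied
(1,1)N 6/6 satisfied
(1,3)S 5/6 satisfied
(1,4)S 5/5 satisfied
(2,0)N 5/5 satisfied
(2,1)N 7/7 satisfied
(2,2)N 4/6 satisfied
(2,3)S 4/6 satisfied
(2,4)S 4/4 satisfied
(3,0)N 5/5 satisfied
(3,1)N 8/8 satisfied
(3,2)N 6/7 satisfied
(3,4)S 2/4 satisfied
(4,0)N 3/3 satisfied
(4,1)N 5/5 satisfied
(4,2)N 4/4 satisfied
(4,3)N 3/4 satisfied
(4,4)N 1/2 satisfied
All meet the threshold, so the configuration is stable.

Yes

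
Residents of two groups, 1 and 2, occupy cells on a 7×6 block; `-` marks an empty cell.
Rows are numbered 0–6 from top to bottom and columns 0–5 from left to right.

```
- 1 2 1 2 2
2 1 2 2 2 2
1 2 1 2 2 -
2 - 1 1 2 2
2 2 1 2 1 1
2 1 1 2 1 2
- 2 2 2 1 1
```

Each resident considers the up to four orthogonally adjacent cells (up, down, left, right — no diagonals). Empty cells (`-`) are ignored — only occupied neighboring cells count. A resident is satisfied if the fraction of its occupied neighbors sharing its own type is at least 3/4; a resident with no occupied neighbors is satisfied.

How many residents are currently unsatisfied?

31

Row 0: (0,1)1 1/2 unhappy · (0,2)2 1/3 unhappy · (0,3)1 0/3 unhappy · (0,4)2 2/3 unhappy · (0,5)2 2/2 ok
Row 1: (1,0)2 0/2 unhappy · (1,1)1 1/4 unhappy · (1,2)2 2/4 unhappy · (1,3)2 3/4 ok · (1,4)2 4/4 ok · (1,5)2 2/2 ok
Row 2: (2,0)1 0/3 unhappy · (2,1)2 0/3 unhappy · (2,2)1 1/4 unhappy · (2,3)2 2/4 unhappy · (2,4)2 3/3 ok
Row 3: (3,0)2 1/2 unhappy · (3,2)1 3/3 ok · (3,3)1 1/4 unhappy · (3,4)2 2/4 unhappy · (3,5)2 1/2 unhappy
Row 4: (4,0)2 3/3 ok · (4,1)2 1/3 unhappy · (4,2)1 2/4 unhappy · (4,3)2 1/4 unhappy · (4,4)1 2/4 unhappy · (4,5)1 1/3 unhappy
Row 5: (5,0)2 1/2 unhappy · (5,1)1 1/4 unhappy · (5,2)1 2/4 unhappy · (5,3)2 2/4 unhappy · (5,4)1 2/4 unhappy · (5,5)2 0/3 unhappy
Row 6: (6,1)2 1/2 unhappy · (6,2)2 2/3 unhappy · (6,3)2 2/3 unhappy · (6,4)1 2/3 unhappy · (6,5)1 1/2 unhappy
Unsatisfied: (0,1), (0,2), (0,3), (0,4), (1,0), (1,1), (1,2), (2,0), (2,1), (2,2), (2,3), (3,0), (3,3), (3,4), (3,5), (4,1), (4,2), (4,3), (4,4), (4,5), (5,0), (5,1), (5,2), (5,3), (5,4), (5,5), (6,1), (6,2), (6,3), (6,4), (6,5) — 31 in total.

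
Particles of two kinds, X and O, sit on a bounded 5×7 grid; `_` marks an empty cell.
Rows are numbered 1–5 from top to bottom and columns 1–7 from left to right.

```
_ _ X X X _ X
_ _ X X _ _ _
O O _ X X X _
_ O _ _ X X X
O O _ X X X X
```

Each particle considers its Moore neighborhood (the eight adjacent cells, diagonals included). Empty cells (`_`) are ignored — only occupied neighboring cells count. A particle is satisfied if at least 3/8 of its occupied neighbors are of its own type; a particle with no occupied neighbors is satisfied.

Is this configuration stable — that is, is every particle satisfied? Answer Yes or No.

Yes

(1,3)X 3/3 satisfied
(1,4)X 4/4 satisfied
(1,5)X 2/2 satisfied
(1,7)X 0/0 satisfied
(2,3)X 4/5 satisfied
(2,4)X 6/6 satisfied
(3,1)O 2/2 satisfied
(3,2)O 2/3 satisfied
(3,4)X 4/4 satisfied
(3,5)X 5/5 satisfied
(3,6)X 4/4 satisfied
(4,2)O 4/4 satisfied
(4,5)X 7/7 satisfied
(4,6)X 7/7 satisfied
(4,7)X 4/4 satisfied
(5,1)O 2/2 satisfied
(5,2)O 2/2 satisfied
(5,4)X 2/2 satisfied
(5,5)X 4/4 satisfied
(5,6)X 5/5 satisfied
(5,7)X 3/3 satisfied
All meet the threshold, so the configuration is stable.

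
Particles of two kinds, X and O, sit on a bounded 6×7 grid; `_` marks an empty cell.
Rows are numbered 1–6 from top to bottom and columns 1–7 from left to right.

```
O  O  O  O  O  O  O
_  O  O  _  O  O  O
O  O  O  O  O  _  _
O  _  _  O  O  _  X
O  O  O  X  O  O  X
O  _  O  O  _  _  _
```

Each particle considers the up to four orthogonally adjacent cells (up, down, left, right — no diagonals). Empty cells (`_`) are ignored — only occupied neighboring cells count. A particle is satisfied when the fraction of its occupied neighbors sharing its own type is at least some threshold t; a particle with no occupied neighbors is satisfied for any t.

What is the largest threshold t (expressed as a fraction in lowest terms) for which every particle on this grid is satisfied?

0/1

Row 1: (1,1)O 1/1 · (1,2)O 3/3 · (1,3)O 3/3 · (1,4)O 2/2 · (1,5)O 3/3 · (1,6)O 3/3 · (1,7)O 2/2
Row 2: (2,2)O 3/3 · (2,3)O 3/3 · (2,5)O 3/3 · (2,6)O 3/3 · (2,7)O 2/2
Row 3: (3,1)O 2/2 · (3,2)O 3/3 · (3,3)O 3/3 · (3,4)O 3/3 · (3,5)O 3/3
Row 4: (4,1)O 2/2 · (4,4)O 2/3 · (4,5)O 3/3 · (4,7)X 1/1
Row 5: (5,1)O 3/3 · (5,2)O 2/2 · (5,3)O 2/3 · (5,4)X 0/4 · (5,5)O 2/3 · (5,6)O 1/2 · (5,7)X 1/2
Row 6: (6,1)O 1/1 · (6,3)O 2/2 · (6,4)O 1/2
The smallest same-type fraction is 0/4 at (5,4), which reduces to 0/1. Any threshold above that leaves this particle unsatisfied.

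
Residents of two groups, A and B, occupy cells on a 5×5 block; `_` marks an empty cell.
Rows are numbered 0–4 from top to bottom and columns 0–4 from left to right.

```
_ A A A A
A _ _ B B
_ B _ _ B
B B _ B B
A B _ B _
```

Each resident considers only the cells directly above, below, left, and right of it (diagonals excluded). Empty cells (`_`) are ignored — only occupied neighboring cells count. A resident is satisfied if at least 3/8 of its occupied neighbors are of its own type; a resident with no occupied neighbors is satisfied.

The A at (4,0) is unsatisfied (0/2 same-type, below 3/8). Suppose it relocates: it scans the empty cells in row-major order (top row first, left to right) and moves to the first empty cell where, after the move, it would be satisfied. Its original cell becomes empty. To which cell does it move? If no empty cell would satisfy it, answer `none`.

Vacating (4,0). Empty cells in order:
  (0,0): 2/2 same-type → satisfied — stop here.

(0,0)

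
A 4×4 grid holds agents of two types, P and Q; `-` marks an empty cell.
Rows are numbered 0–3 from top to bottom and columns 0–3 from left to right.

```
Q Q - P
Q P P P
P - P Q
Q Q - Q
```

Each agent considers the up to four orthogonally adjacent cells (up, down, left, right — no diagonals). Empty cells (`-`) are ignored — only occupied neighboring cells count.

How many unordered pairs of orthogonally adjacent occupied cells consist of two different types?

6

Scan each occupied cell's neighbors to the right and below so each pair is counted once.
Row 0: Q(0,0)–Q(0,1)= Q(0,0)–Q(1,0)= Q(0,1)–P(1,1)≠ P(0,3)–P(1,3)=  → 1/4 unlike.
Row 1: Q(1,0)–P(1,1)≠ Q(1,0)–P(2,0)≠ P(1,1)–P(1,2)= P(1,2)–P(1,3)= P(1,2)–P(2,2)= P(1,3)–Q(2,3)≠  → 3/6 unlike.
Row 2: P(2,0)–Q(3,0)≠ P(2,2)–Q(2,3)≠ Q(2,3)–Q(3,3)=  → 2/3 unlike.
Row 3: Q(3,0)–Q(3,1)=  → 0/1 unlike.
Total adjacent occupied pairs: 14; unlike-type pairs: 6.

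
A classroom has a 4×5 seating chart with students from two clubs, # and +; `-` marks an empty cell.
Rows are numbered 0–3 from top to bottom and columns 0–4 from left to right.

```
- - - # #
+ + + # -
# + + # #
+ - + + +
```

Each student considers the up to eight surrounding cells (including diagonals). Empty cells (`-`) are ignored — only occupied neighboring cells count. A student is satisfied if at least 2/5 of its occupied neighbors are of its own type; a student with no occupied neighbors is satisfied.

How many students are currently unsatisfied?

Row 0: (0,3)# 2/3 ✓ · (0,4)# 2/2 ✓
Row 1: (1,0)+ 2/3 ✓ · (1,1)+ 4/5 ✓ · (1,2)+ 3/6 ✓ · (1,3)# 4/6 ✓
Row 2: (2,0)# 0/4 ✗ · (2,1)+ 6/7 ✓ · (2,2)+ 5/7 ✓ · (2,3)# 2/7 ✗ · (2,4)# 2/4 ✓
Row 3: (3,0)+ 1/2 ✓ · (3,2)+ 3/4 ✓ · (3,3)+ 3/5 ✓ · (3,4)+ 1/3 ✗
Unsatisfied: (2,0), (2,3), (3,4) — 3 in total.

3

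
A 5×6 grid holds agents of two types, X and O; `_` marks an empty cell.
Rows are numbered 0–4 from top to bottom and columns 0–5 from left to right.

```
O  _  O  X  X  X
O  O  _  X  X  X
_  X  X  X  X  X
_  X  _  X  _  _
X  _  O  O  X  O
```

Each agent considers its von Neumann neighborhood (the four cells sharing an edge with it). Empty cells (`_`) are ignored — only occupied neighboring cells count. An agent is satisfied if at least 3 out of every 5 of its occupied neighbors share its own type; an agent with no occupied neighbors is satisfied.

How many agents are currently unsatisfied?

6

(0,0)O 1/1 satisfied
(0,2)O 0/1 not
(0,3)X 2/3 satisfied
(0,4)X 3/3 satisfied
(0,5)X 2/2 satisfied
(1,0)O 2/2 satisfied
(1,1)O 1/2 not
(1,3)X 3/3 satisfied
(1,4)X 4/4 satisfied
(1,5)X 3/3 satisfied
(2,1)X 2/3 satisfied
(2,2)X 2/2 satisfied
(2,3)X 4/4 satisfied
(2,4)X 3/3 satisfied
(2,5)X 2/2 satisfied
(3,1)X 1/1 satisfied
(3,3)X 1/2 not
(4,0)X 0/0 satisfied
(4,2)O 1/1 satisfied
(4,3)O 1/3 not
(4,4)X 0/2 not
(4,5)O 0/1 not
Unsatisfied: (0,2), (1,1), (3,3), (4,3), (4,4), (4,5) — 6 in total.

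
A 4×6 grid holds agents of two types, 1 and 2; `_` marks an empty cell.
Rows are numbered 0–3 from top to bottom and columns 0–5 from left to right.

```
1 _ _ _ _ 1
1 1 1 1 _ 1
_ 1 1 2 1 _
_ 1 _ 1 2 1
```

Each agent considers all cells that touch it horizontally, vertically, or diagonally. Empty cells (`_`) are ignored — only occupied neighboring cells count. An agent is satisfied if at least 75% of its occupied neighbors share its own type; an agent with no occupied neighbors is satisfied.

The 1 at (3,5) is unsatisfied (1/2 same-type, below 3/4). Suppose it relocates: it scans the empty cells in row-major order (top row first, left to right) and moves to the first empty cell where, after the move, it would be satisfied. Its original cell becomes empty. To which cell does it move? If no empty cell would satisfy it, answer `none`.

Vacating (3,5). Empty cells in order:
  (0,1): 4/4 same-type → satisfied — stop here.

(0,1)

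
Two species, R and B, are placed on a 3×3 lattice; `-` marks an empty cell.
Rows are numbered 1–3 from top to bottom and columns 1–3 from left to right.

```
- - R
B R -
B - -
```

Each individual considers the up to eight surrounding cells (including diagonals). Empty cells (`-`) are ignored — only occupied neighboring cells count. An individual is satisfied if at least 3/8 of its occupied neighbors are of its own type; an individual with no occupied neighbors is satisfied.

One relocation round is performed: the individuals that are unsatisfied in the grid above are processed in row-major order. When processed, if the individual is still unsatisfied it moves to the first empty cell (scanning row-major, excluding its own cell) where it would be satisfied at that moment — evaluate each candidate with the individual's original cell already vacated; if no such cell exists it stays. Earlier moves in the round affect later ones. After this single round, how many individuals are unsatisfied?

0

Initially unsatisfied (in order): (2,2).
  (2,2) → (1,2).
Resulting grid:
- R R
B - -
B - -
All satisfied now.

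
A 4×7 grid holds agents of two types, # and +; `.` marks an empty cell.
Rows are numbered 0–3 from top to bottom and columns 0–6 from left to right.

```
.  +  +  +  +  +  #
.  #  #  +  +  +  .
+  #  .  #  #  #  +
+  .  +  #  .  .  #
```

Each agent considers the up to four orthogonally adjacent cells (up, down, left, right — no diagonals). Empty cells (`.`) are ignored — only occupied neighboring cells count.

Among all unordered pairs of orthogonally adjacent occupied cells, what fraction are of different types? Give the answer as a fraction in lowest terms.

11/26

Scan each occupied cell's neighbors to the right and below so each pair is counted once.
Row 0: +(0,1)–+(0,2)= +(0,1)–#(1,1)≠ +(0,2)–+(0,3)= +(0,2)–#(1,2)≠ +(0,3)–+(0,4)= +(0,3)–+(1,3)= +(0,4)–+(0,5)= +(0,4)–+(1,4)= +(0,5)–#(0,6)≠ +(0,5)–+(1,5)=  → 3/10 unlike.
Row 1: #(1,1)–#(1,2)= #(1,1)–#(2,1)= #(1,2)–+(1,3)≠ +(1,3)–+(1,4)= +(1,3)–#(2,3)≠ +(1,4)–+(1,5)= +(1,4)–#(2,4)≠ +(1,5)–#(2,5)≠  → 4/8 unlike.
Row 2: +(2,0)–#(2,1)≠ +(2,0)–+(3,0)= #(2,3)–#(2,4)= #(2,3)–#(3,3)= #(2,4)–#(2,5)= #(2,5)–+(2,6)≠ +(2,6)–#(3,6)≠  → 3/7 unlike.
Row 3: +(3,2)–#(3,3)≠  → 1/1 unlike.
Total adjacent occupied pairs: 26; unlike-type pairs: 11.
11/26 is already in lowest terms.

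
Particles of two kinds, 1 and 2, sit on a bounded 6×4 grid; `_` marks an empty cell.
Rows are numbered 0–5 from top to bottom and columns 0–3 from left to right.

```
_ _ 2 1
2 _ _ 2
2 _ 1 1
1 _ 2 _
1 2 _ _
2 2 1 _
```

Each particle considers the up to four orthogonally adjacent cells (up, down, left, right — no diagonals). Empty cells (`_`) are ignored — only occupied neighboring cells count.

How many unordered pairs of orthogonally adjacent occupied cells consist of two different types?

8

Scan each occupied cell's neighbors to the right and below so each pair is counted once.
Row 0: 2(0,2)–1(0,3)≠ 1(0,3)–2(1,3)≠  → 2/2 unlike.
Row 1: 2(1,0)–2(2,0)= 2(1,3)–1(2,3)≠  → 1/2 unlike.
Row 2: 2(2,0)–1(3,0)≠ 1(2,2)–1(2,3)= 1(2,2)–2(3,2)≠  → 2/3 unlike.
Row 3: 1(3,0)–1(4,0)=  → 0/1 unlike.
Row 4: 1(4,0)–2(4,1)≠ 1(4,0)–2(5,0)≠ 2(4,1)–2(5,1)=  → 2/3 unlike.
Row 5: 2(5,0)–2(5,1)= 2(5,1)–1(5,2)≠  → 1/2 unlike.
Total adjacent occupied pairs: 13; unlike-type pairs: 8.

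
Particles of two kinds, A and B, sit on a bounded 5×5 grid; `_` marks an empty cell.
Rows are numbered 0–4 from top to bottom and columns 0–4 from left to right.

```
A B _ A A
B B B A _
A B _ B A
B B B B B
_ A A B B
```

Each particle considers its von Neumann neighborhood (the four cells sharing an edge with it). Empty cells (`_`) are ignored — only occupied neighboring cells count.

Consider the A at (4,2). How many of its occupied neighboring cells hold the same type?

Occupied neighbors of (4,2): (3,2)=B, (4,1)=A, (4,3)=B.
Same type (A): 1 of 3.

1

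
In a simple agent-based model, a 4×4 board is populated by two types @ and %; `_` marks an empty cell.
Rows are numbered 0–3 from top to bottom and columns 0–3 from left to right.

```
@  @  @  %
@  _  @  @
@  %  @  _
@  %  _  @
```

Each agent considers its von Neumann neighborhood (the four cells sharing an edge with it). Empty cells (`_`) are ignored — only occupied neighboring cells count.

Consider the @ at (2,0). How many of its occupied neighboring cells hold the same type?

Occupied neighbors of (2,0): (1,0)=@, (3,0)=@, (2,1)=%.
Same type (@): 2 of 3.

2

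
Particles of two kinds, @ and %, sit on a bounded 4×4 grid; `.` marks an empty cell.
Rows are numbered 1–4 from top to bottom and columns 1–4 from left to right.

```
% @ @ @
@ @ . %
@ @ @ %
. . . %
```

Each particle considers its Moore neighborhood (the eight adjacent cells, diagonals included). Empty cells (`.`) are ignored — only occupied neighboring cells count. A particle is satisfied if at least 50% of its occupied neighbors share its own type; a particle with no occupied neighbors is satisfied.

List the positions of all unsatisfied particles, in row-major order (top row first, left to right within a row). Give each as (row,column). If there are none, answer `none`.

(1,1)% 0/3 unhappy
(1,2)@ 3/4 ok
(1,3)@ 3/4 ok
(1,4)@ 1/2 ok
(2,1)@ 4/5 ok
(2,2)@ 6/7 ok
(2,4)% 1/4 unhappy
(3,1)@ 3/3 ok
(3,2)@ 4/4 ok
(3,3)@ 2/5 unhappy
(3,4)% 2/3 ok
(4,4)% 1/2 ok

(1,1), (2,4), (3,3)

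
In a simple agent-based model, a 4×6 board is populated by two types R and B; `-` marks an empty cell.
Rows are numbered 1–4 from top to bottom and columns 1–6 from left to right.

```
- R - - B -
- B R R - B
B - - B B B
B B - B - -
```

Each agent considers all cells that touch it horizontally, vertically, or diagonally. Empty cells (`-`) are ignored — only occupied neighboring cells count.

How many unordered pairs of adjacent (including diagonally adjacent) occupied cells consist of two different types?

Scan each occupied cell's neighbors to the right and below (and the two forward diagonals) so each pair is counted once.
From row 1: 2 unlike of 4 pairs (running 2/4).
From row 2: 4 unlike of 8 pairs (running 6/12).
From row 3: 0 unlike of 6 pairs (running 6/18).
From row 4: 0 unlike of 1 pairs (running 6/19).
Total adjacent occupied pairs: 19; unlike-type pairs: 6.

6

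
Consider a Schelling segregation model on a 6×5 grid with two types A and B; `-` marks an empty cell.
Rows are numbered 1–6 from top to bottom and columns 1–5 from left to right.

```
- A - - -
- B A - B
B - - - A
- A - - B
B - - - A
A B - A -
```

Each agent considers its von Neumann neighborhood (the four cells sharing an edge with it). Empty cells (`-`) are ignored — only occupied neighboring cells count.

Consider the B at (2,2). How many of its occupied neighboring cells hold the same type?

Occupied neighbors of (2,2): (1,2)=A, (2,3)=A.
Same type (B): 0 of 2.

0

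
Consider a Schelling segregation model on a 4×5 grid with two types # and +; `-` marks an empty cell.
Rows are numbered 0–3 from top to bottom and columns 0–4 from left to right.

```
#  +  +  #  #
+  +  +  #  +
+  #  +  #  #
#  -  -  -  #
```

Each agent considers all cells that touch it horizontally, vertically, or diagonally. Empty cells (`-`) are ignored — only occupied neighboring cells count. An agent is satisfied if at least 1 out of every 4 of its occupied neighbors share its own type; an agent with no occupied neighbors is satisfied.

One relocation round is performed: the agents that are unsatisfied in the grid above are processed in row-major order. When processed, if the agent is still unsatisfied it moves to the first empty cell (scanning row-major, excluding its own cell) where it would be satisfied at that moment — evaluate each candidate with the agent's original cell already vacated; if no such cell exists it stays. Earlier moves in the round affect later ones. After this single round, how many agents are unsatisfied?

0

Initially unsatisfied (in order): (0,0), (1,4), (2,1).
  (0,0) → (3,1).
  (1,4) → (0,0).
  (2,1): now satisfied by earlier moves; stays.
Resulting grid:
+ + + # #
+ + + # -
+ # + # #
# # - - #
All satisfied now.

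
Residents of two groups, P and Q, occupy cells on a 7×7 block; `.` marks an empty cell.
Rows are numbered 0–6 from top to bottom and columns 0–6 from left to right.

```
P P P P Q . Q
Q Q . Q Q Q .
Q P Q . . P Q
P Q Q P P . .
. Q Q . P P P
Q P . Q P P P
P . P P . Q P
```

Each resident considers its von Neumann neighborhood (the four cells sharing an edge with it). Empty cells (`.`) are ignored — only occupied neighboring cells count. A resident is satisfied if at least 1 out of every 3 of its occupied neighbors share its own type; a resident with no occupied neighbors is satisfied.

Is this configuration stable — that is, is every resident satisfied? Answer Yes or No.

No

(0,0)P 1/2 ok
(0,1)P 2/3 ok
(0,2)P 2/2 ok
(0,3)P 1/3 ok
(0,4)Q 1/2 ok
(0,6)Q 0/0 ok
(1,0)Q 2/3 ok
(1,1)Q 1/3 ok
(1,3)Q 1/2 ok
(1,4)Q 3/3 ok
(1,5)Q 1/2 ok
(2,0)Q 1/3 ok
(2,1)P 0/4 unhappy
(2,2)Q 1/2 ok
(2,5)P 0/2 unhappy
(2,6)Q 0/1 unhappy
(3,0)P 0/2 unhappy
(3,1)Q 2/4 ok
(3,2)Q 3/4 ok
(3,3)P 1/2 ok
(3,4)P 2/2 ok
(4,1)Q 2/3 ok
(4,2)Q 2/2 ok
(4,4)P 3/3 ok
(4,5)P 3/3 ok
(4,6)P 2/2 ok
(5,0)Q 0/2 unhappy
(5,1)P 0/2 unhappy
(5,3)Q 0/2 unhappy
(5,4)P 2/3 ok
(5,5)P 3/4 ok
(5,6)P 3/3 ok
(6,0)P 0/1 unhappy
(6,2)P 1/1 ok
(6,3)P 1/2 ok
(6,5)Q 0/2 unhappy
(6,6)P 1/2 ok
For instance (2,1) has only 0/4 same-type neighbors, below 1/3.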